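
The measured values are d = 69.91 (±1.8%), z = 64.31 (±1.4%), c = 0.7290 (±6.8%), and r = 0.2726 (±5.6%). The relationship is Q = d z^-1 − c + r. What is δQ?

0.0575

Let p = d·z^-1 = 1.087. δp/p = √((1·δd/d)² + (-1·δz/z)²) = √(0.000324 + 0.000196) = 0.0228, so δp = 0.0248.
Q = p − c + r: δQ = √(δp² + δc² + δr²) = √(0.000615 + 0.00246 + 0.000233) = 0.0575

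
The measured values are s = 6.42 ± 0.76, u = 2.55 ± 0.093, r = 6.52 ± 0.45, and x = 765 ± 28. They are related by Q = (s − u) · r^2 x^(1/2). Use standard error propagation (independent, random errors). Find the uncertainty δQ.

Let w = s − u = 3.87. δw = √(δs² + δu²) = √(0.578 + 0.00865) = 0.766, so δw/w = 0.198.
Q is then a monomial in w, r, x:
δQ/Q = √((δw/w)² + (2·δr/r)² + (½·δx/x)²) = √(0.0391 + 0.0191 + 0.000335) = 0.242
Q = 4550, so δQ = 0.242 × 4550 = 1100.

1100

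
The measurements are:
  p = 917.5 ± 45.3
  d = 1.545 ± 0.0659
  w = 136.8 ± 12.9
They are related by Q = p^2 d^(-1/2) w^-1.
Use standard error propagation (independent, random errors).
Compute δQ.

Q is a product of powers, so relative uncertainties combine in quadrature:
  (2·δp/p)² = (2×0.0494)² = 0.00975;  (−½·δd/d)² = (-0.5×0.0427)² = 0.000455;  (-1·δw/w)² = (-1×0.0943)² = 0.00889
δQ/Q = √(0.0191) = 0.138
Q = 4951, so δQ = 0.138 × 4951 = 684.

684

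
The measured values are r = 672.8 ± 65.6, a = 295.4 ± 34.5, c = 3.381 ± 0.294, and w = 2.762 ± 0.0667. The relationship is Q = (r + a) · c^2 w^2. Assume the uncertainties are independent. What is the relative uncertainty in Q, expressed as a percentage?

Let u = r + a = 968.2. δu = √(δr² + δa²) = √(4300 + 1190) = 74.1, so δu/u = 0.0766.
Q is then a monomial in u, c, w:
δQ/Q = √((δu/u)² + (2·δc/c)² + (2·δw/w)²) = √(0.00586 + 0.0302 + 0.00233) = 0.196

19.6%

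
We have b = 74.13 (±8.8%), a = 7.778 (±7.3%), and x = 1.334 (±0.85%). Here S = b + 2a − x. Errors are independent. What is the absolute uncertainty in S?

6.62

Sums and differences: (δS)² = Σ (cᵢ δxᵢ)².
  (δb)² = 42.6;  (2·δa)² = 1.29;  (δx)² = 0.000129
δS = √(43.8) = 6.62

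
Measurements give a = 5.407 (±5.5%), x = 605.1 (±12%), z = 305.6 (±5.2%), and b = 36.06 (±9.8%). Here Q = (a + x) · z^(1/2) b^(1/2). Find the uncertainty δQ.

8410

Let u = a + x = 610.5. δu = √(δa² + δx²) = √(0.0884 + 5270) = 72.6, so δu/u = 0.119.
Q is then a monomial in u, z, b:
δQ/Q = √((δu/u)² + (½·δz/z)² + (½·δb/b)²) = √(0.0141 + 0.000676 + 0.00240) = 0.131
Q = 64090, so δQ = 0.131 × 64090 = 8410.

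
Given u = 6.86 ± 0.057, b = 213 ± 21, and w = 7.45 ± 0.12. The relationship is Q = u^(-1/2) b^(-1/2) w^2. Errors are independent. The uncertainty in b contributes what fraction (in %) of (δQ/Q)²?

69.7%

(δQ/Q)² = (−½·δu/u)² + (−½·δb/b)² + (2·δw/w)²
  u term: (-0.5×0.00831)² = 1.73e-05
  b term: (-0.5×0.0986)² = 0.00243
  w term: (2×0.0161)² = 0.00104
Total = 0.00349. Share from b = 0.00243/0.00349 = 0.697.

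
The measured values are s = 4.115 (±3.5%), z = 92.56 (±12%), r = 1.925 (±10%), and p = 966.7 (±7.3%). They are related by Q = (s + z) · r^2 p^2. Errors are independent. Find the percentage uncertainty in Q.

27.3%

Let u = s + z = 96.67. δu = √(δs² + δz²) = √(0.0207 + 123) = 11.1, so δu/u = 0.115.
Q is then a monomial in u, r, p:
δQ/Q = √((δu/u)² + (2·δr/r)² + (2·δp/p)²) = √(0.0132 + 0.0400 + 0.0213) = 0.273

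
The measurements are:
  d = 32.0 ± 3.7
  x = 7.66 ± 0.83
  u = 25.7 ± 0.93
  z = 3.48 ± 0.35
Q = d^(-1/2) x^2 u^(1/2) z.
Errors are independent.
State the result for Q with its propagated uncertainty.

For a monomial Q ∝ d^(-1/2), x^2, u^(1/2), z, fractional errors add in quadrature:
  (−½·δd/d)² = (-0.5×0.116)² = 0.00334;  (2·δx/x)² = (2×0.108)² = 0.0470;  (½·δu/u)² = (0.5×0.0362)² = 0.000327;  (1·δz/z)² = (1×0.101)² = 0.0101
δQ/Q = √(0.0607) = 0.246
Q = 183, so δQ = 0.246 × 183 = 45.1.

183 ± 45.1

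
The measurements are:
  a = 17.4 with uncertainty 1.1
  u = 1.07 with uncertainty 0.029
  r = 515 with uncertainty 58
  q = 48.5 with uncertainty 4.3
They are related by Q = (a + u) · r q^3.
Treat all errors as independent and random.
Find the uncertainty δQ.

Let w = a + u = 18.5. δw = √(δa² + δu²) = √(1.21 + 0.000841) = 1.10, so δw/w = 0.0596.
Q is then a monomial in w, r, q:
δQ/Q = √((δw/w)² + (1·δr/r)² + (3·δq/q)²) = √(0.00355 + 0.0127 + 0.0707) = 0.295
Q = 1.09e+09, so δQ = 0.295 × 1.09e+09 = 3.2e+08.

3.2e+08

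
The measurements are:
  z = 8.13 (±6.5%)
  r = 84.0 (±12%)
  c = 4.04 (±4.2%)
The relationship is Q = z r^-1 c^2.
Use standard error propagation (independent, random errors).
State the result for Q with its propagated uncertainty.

Relative error in a monomial: (δQ/Q)² = Σ (nᵢ · δxᵢ/xᵢ)².
  (1·δz/z)² = (1×0.0650)² = 0.00423;  (-1·δr/r)² = (-1×0.120)² = 0.0144;  (2·δc/c)² = (2×0.0420)² = 0.00706
δQ/Q = √(0.0257) = 0.160
Q = 1.58, so δQ = 0.160 × 1.58 = 0.253.

1.58 ± 0.253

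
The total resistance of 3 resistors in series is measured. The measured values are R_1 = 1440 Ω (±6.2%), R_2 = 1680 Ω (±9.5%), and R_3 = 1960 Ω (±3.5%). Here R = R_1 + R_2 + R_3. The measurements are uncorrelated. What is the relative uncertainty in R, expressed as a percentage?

3.84%

Absolute uncertainties add in quadrature for a linear combination:
  (δR_1)² = 7970;  (δR_2)² = 25500;  (δR_3)² = 4710
δR = √(38100) = 195 Ω
R = 5080 Ω, so δR/R = 195/5080 = 0.0384.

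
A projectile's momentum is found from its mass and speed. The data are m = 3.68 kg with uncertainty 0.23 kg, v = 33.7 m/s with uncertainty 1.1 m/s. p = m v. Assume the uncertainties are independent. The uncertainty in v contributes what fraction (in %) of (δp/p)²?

(δp/p)² = (1·δm/m)² + (1·δv/v)²
  m term: (1×0.0625)² = 0.00391
  v term: (1×0.0326)² = 0.00107
Total = 0.00497. Share from v = 0.00107/0.00497 = 0.214.

21.4%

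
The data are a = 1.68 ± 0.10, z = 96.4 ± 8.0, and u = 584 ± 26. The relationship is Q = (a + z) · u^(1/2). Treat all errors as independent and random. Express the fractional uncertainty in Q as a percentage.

8.46%

Let w = a + z = 98.1. δw = √(δa² + δz²) = √(0.0100 + 64.0) = 8.00, so δw/w = 0.0816.
Q is then a monomial in w, u:
δQ/Q = √((δw/w)² + (½·δu/u)²) = √(0.00665 + 0.000496) = 0.0846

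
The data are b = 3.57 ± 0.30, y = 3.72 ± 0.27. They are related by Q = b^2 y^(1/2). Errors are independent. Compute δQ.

Since Q is a product/quotient, work with relative uncertainties:
  (2·δb/b)² = (2×0.0840)² = 0.0282;  (½·δy/y)² = (0.5×0.0726)² = 0.00132
δQ/Q = √(0.0296) = 0.172
Q = 24.6, so δQ = 0.172 × 24.6 = 4.23.

4.23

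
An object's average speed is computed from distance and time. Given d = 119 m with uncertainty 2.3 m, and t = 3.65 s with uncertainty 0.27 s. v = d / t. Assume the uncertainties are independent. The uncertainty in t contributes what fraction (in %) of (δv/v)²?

(δv/v)² = (1·δd/d)² + (-1·δt/t)²
  d term: (1×0.0193)² = 0.000374
  t term: (-1×0.0740)² = 0.00547
Total = 0.00585. Share from t = 0.00547/0.00585 = 0.936.

93.6%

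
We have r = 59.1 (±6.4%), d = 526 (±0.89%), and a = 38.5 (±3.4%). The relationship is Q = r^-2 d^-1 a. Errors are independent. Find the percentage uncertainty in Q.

Q is a product of powers, so relative uncertainties combine in quadrature:
  (-2·δr/r)² = (-2×0.0640)² = 0.0164;  (-1·δd/d)² = (-1×0.00890)² = 7.92e-05;  (1·δa/a)² = (1×0.0340)² = 0.00116
δQ/Q = √(0.0176) = 0.133

13.3%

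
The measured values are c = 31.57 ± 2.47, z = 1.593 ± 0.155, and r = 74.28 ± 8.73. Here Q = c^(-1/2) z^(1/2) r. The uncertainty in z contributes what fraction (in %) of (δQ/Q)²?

13.4%

(δQ/Q)² = (−½·δc/c)² + (½·δz/z)² + (1·δr/r)²
  c term: (-0.5×0.0782)² = 0.00153
  z term: (0.5×0.0973)² = 0.00237
  r term: (1×0.118)² = 0.0138
Total = 0.0177. Share from z = 0.00237/0.0177 = 0.134.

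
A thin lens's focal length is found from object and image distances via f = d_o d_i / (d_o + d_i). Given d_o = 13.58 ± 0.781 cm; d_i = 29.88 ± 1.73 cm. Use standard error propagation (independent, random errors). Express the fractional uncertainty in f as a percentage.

∂f/∂d_o = (d_i/(d_o+d_i))² = 0.473;  ∂f/∂d_i = (d_o/(d_o+d_i))² = 0.0976
δf = √((∂f/∂d_o · δd_o)² + (∂f/∂d_i · δd_i)²) = √(0.136 + 0.0285) = 0.406 cm
f = 9.337 cm, so δf/f = 0.406/9.337 = 0.0435.

4.35%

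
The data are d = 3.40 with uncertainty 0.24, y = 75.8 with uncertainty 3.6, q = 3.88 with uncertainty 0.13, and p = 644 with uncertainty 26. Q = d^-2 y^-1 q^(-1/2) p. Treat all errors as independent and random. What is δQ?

Q is a product of powers, so relative uncertainties combine in quadrature:
  (-2·δd/d)² = (-2×0.0706)² = 0.0199;  (-1·δy/y)² = (-1×0.0475)² = 0.00226;  (−½·δq/q)² = (-0.5×0.0335)² = 0.000281;  (1·δp/p)² = (1×0.0404)² = 0.00163
δQ/Q = √(0.0241) = 0.155
Q = 0.373, so δQ = 0.155 × 0.373 = 0.0579.

0.0579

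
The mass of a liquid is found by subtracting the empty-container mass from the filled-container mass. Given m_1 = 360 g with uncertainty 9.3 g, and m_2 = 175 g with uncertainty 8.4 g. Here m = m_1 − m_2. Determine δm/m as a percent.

Sums and differences: (δm)² = Σ (cᵢ δxᵢ)².
  (δm_1)² = 86.5;  (δm_2)² = 70.6
δm = √(157) = 12.5 g
m = 185 g, so δm/m = 12.5/185 = 0.0677.

6.77%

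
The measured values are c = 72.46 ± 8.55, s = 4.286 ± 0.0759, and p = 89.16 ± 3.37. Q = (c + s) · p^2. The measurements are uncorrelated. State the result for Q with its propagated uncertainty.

610100 ± 82100

Let u = c + s = 76.75. δu = √(δc² + δs²) = √(73.1 + 0.00576) = 8.55, so δu/u = 0.111.
Q is then a monomial in u, p:
δQ/Q = √((δu/u)² + (2·δp/p)²) = √(0.0124 + 0.00571) = 0.135
Q = 610100, so δQ = 0.135 × 610100 = 82100.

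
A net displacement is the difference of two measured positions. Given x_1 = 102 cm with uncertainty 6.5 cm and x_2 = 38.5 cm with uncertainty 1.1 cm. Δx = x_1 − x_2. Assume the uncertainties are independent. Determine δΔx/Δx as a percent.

10.4%

For a sum/difference, combine absolute errors in quadrature:
  (δx_1)² = 42.2;  (δx_2)² = 1.21
δΔx = √(43.5) = 6.59 cm
Δx = 63.5 cm, so δΔx/Δx = 6.59/63.5 = 0.104.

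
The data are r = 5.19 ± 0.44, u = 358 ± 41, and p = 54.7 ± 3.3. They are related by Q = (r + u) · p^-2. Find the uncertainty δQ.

0.0201

Let w = r + u = 363. δw = √(δr² + δu²) = √(0.194 + 1680) = 41.0, so δw/w = 0.113.
Q is then a monomial in w, p:
δQ/Q = √((δw/w)² + (-2·δp/p)²) = √(0.0127 + 0.0146) = 0.165
Q = 0.121, so δQ = 0.165 × 0.121 = 0.0201.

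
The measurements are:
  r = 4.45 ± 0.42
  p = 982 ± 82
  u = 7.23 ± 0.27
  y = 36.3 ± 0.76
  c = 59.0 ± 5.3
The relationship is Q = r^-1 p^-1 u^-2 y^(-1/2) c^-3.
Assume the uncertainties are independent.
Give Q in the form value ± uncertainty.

(3.54 ± 1.09) × 10^-12

Products/powers → add relative errors in quadrature, weighted by exponent:
  (-1·δr/r)² = (-1×0.0944)² = 0.00891;  (-1·δp/p)² = (-1×0.0835)² = 0.00697;  (-2·δu/u)² = (-2×0.0373)² = 0.00558;  (−½·δy/y)² = (-0.5×0.0209)² = 0.000110;  (-3·δc/c)² = (-3×0.0898)² = 0.0726
δQ/Q = √(0.0942) = 0.307
Q = 3.54e-12, so δQ = 0.307 × 3.54e-12 = 1.09e-12.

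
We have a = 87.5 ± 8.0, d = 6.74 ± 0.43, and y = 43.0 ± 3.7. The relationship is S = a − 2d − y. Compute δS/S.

S is a linear combination, so absolute uncertainties add in quadrature:
  (δa)² = 64.0;  (2·δd)² = 0.740;  (δy)² = 13.7
δS = √(78.4) = 8.86
S = 31.0, so δS/S = 8.86/31.0 = 0.285.

0.285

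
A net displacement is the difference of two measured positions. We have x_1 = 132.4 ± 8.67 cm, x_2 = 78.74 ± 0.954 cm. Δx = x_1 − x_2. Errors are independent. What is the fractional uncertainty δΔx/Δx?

Each term contributes (cᵢ δxᵢ)² to (δΔx)²:
  (δx_1)² = 75.2;  (δx_2)² = 0.910
δΔx = √(76.1) = 8.72 cm
Δx = 53.66 cm, so δΔx/Δx = 8.72/53.66 = 0.163.

0.163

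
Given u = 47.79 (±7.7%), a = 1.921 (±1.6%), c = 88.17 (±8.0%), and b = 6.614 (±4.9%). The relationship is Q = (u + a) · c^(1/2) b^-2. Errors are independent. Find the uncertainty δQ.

1.38

Let w = u + a = 49.71. δw = √(δu² + δa²) = √(13.5 + 0.000945) = 3.68, so δw/w = 0.0740.
Q is then a monomial in w, c, b:
δQ/Q = √((δw/w)² + (½·δc/c)² + (-2·δb/b)²) = √(0.00548 + 0.00160 + 0.00960) = 0.129
Q = 10.67, so δQ = 0.129 × 10.67 = 1.38.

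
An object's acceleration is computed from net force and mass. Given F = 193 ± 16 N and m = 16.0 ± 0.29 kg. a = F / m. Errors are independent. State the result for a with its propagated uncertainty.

Since a is a product/quotient, work with relative uncertainties:
  (1·δF/F)² = (1×0.0829)² = 0.00687;  (-1·δm/m)² = (-1×0.0181)² = 0.000329
δa/a = √(0.00720) = 0.0849
a = 12.1 m/s^2, so δa = 0.0849 × 12.1 = 1.02 m/s^2.

12.1 ± 1.02 m/s^2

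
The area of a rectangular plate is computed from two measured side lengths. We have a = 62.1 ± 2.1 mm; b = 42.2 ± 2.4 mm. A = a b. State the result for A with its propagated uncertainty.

For a monomial A ∝ a, b, fractional errors add in quadrature:
  (1·δa/a)² = (1×0.0338)² = 0.00114;  (1·δb/b)² = (1×0.0569)² = 0.00323
δA/A = √(0.00438) = 0.0662
A = 2620 mm^2, so δA = 0.0662 × 2620 = 173 mm^2.

2620 ± 173 mm^2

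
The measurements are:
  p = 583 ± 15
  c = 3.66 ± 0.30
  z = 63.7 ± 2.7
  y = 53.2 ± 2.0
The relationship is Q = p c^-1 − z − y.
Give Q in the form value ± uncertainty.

42.4 ± 14.1

Let w = p·c^-1 = 159. δw/w = √((1·δp/p)² + (-1·δc/c)²) = √(0.000662 + 0.00672) = 0.0859, so δw = 13.7.
Q = w − z − y: δQ = √(δw² + δz² + δy²) = √(187 + 7.29 + 4.00) = 14.1
Q = 42.4.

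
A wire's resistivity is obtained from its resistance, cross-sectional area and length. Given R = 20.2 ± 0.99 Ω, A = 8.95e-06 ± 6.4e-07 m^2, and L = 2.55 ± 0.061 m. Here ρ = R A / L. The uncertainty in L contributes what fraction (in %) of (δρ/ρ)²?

7.08%

(δρ/ρ)² = (1·δR/R)² + (1·δA/A)² + (-1·δL/L)²
  R term: (1×0.0490)² = 0.00240
  A term: (1×0.0715)² = 0.00511
  L term: (-1×0.0239)² = 0.000572
Total = 0.00809. Share from L = 0.000572/0.00809 = 0.0708.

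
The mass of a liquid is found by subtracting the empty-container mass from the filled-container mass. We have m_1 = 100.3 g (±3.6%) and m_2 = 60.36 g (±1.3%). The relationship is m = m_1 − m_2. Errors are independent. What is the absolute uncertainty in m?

3.70 g

m is a linear combination, so absolute uncertainties add in quadrature:
  (δm_1)² = 13.0;  (δm_2)² = 0.616
δm = √(13.7) = 3.70 g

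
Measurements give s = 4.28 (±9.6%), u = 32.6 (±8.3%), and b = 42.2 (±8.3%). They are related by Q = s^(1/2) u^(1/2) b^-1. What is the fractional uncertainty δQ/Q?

Products/powers → add relative errors in quadrature, weighted by exponent:
  (½·δs/s)² = (0.5×0.0960)² = 0.00230;  (½·δu/u)² = (0.5×0.0830)² = 0.00172;  (-1·δb/b)² = (-1×0.0830)² = 0.00689
δQ/Q = √(0.0109) = 0.104

0.104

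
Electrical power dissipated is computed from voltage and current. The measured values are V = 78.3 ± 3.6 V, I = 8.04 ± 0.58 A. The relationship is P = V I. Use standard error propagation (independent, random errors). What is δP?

53.9 W

Each factor contributes (exponent × relative error)² to (δP/P)²:
  (1·δV/V)² = (1×0.0460)² = 0.00211;  (1·δI/I)² = (1×0.0721)² = 0.00520
δP/P = √(0.00732) = 0.0855
P = 630 W, so δP = 0.0855 × 630 = 53.9 W.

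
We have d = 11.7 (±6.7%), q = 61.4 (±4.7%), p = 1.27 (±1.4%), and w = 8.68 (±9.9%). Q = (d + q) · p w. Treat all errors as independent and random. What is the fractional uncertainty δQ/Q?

0.108

Let u = d + q = 73.1. δu = √(δd² + δq²) = √(0.614 + 8.33) = 2.99, so δu/u = 0.0409.
Q is then a monomial in u, p, w:
δQ/Q = √((δu/u)² + (1·δp/p)² + (1·δw/w)²) = √(0.00167 + 0.000196 + 0.00980) = 0.108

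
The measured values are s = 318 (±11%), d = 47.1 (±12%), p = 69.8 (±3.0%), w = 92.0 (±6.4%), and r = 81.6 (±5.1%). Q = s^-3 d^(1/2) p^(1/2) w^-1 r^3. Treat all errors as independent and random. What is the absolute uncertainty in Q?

For a monomial Q ∝ s^-3, d^(1/2), p^(1/2), w^-1, r^3, fractional errors add in quadrature:
  (-3·δs/s)² = (-3×0.110)² = 0.109;  (½·δd/d)² = (0.5×0.120)² = 0.00360;  (½·δp/p)² = (0.5×0.0300)² = 0.000225;  (-1·δw/w)² = (-1×0.0640)² = 0.00410;  (3·δr/r)² = (3×0.0510)² = 0.0234
δQ/Q = √(0.140) = 0.374
Q = 0.0105, so δQ = 0.374 × 0.0105 = 0.00394.

0.00394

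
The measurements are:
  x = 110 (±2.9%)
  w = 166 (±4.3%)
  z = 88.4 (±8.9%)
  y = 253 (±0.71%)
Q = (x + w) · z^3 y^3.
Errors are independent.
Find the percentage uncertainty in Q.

Let u = x + w = 276. δu = √(δx² + δw²) = √(10.2 + 51.0) = 7.82, so δu/u = 0.0283.
Q is then a monomial in u, z, y:
δQ/Q = √((δu/u)² + (3·δz/z)² + (3·δy/y)²) = √(0.000802 + 0.0713 + 0.000454) = 0.269

26.9%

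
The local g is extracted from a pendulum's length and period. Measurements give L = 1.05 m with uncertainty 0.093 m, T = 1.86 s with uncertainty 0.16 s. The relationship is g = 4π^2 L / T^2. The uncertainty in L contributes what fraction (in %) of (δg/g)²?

21.0%

(δg/g)² = (1·δL/L)² + (-2·δT/T)²
  L term: (1×0.0886)² = 0.00784
  T term: (-2×0.0860)² = 0.0296
Total = 0.0374. Share from L = 0.00784/0.0374 = 0.210.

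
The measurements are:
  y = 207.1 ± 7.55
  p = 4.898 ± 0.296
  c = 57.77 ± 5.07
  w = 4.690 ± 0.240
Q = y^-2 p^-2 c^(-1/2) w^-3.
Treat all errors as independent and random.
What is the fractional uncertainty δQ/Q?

Q is a product of powers, so relative uncertainties combine in quadrature:
  (-2·δy/y)² = (-2×0.0365)² = 0.00532;  (-2·δp/p)² = (-2×0.0604)² = 0.0146;  (−½·δc/c)² = (-0.5×0.0878)² = 0.00193;  (-3·δw/w)² = (-3×0.0512)² = 0.0236
δQ/Q = √(0.0454) = 0.213

0.213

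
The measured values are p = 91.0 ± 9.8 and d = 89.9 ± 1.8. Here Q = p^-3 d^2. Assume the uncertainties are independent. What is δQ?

For a monomial Q ∝ p^-3, d^2, fractional errors add in quadrature:
  (-3·δp/p)² = (-3×0.108)² = 0.104;  (2·δd/d)² = (2×0.0200)² = 0.00160
δQ/Q = √(0.106) = 0.326
Q = 0.0107, so δQ = 0.326 × 0.0107 = 0.00349.

0.00349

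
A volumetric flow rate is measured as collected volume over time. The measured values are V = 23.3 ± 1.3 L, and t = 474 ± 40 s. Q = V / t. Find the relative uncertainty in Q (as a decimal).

0.101

Relative error in a monomial: (δQ/Q)² = Σ (nᵢ · δxᵢ/xᵢ)².
  (1·δV/V)² = (1×0.0558)² = 0.00311;  (-1·δt/t)² = (-1×0.0844)² = 0.00712
δQ/Q = √(0.0102) = 0.101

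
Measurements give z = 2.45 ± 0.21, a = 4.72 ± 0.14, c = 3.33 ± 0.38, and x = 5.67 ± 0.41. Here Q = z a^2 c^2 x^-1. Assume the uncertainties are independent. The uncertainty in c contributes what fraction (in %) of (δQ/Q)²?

(δQ/Q)² = (1·δz/z)² + (2·δa/a)² + (2·δc/c)² + (-1·δx/x)²
  z term: (1×0.0857)² = 0.00735
  a term: (2×0.0297)² = 0.00352
  c term: (2×0.114)² = 0.0521
  x term: (-1×0.0723)² = 0.00523
Total = 0.0682. Share from c = 0.0521/0.0682 = 0.764.

76.4%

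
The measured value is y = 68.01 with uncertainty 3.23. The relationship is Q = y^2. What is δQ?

For a monomial Q ∝ y^2, fractional errors add in quadrature:
  (2·δy/y)² = (2×0.0475)² = 0.00902
δQ/Q = √(0.00902) = 0.0950
Q = 4625, so δQ = 0.0950 × 4625 = 439.

439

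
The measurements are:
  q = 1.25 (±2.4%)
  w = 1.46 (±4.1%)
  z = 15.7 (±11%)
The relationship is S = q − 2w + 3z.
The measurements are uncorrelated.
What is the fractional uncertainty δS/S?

0.114

Absolute uncertainties add in quadrature for a linear combination:
  (δq)² = 0.000900;  (2·δw)² = 0.0143;  (3·δz)² = 26.8
δS = √(26.9) = 5.18
S = 45.4, so δS/S = 5.18/45.4 = 0.114.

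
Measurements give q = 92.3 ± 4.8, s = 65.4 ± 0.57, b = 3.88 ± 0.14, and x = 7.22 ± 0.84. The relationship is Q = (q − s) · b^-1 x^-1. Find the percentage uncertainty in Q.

Let u = q − s = 26.9. δu = √(δq² + δs²) = √(23.0 + 0.325) = 4.83, so δu/u = 0.180.
Q is then a monomial in u, b, x:
δQ/Q = √((δu/u)² + (-1·δb/b)² + (-1·δx/x)²) = √(0.0323 + 0.00130 + 0.0135) = 0.217

21.7%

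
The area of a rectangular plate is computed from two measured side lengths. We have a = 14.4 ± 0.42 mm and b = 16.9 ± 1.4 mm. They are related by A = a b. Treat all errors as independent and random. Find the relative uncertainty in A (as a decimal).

For a monomial A ∝ a, b, fractional errors add in quadrature:
  (1·δa/a)² = (1×0.0292)² = 0.000851;  (1·δb/b)² = (1×0.0828)² = 0.00686
δA/A = √(0.00771) = 0.0878

0.0878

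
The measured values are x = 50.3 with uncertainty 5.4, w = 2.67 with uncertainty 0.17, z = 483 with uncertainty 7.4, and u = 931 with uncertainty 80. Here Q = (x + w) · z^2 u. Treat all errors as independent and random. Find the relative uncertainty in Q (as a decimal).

Let h = x + w = 53.0. δh = √(δx² + δw²) = √(29.2 + 0.0289) = 5.40, so δh/h = 0.102.
Q is then a monomial in h, z, u:
δQ/Q = √((δh/h)² + (2·δz/z)² + (1·δu/u)²) = √(0.0104 + 0.000939 + 0.00738) = 0.137

0.137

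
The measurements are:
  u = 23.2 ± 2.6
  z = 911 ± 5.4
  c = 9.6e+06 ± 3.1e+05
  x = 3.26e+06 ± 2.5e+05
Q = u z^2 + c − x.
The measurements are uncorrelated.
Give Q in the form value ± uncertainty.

Let p = u·z^2 = 1.93e+07. δp/p = √((1·δu/u)² + (2·δz/z)²) = √(0.0126 + 0.000141) = 0.113, so δp = 2.17e+06.
Q = p + c − x: δQ = √(δp² + δc² + δx²) = √(4.71e+12 + 9.61e+10 + 6.25e+10) = 2.21e+06
Q = 2.56e+07.

(2.56 ± 0.221) × 10^7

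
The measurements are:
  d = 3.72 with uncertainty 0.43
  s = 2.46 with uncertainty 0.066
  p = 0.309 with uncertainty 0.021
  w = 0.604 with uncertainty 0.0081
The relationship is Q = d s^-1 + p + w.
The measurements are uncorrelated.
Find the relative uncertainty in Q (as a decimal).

Let h = d·s^-1 = 1.51. δh/h = √((1·δd/d)² + (-1·δs/s)²) = √(0.0134 + 0.000720) = 0.119, so δh = 0.179.
Q = h + p + w: δQ = √(δh² + δp² + δw²) = √(0.0322 + 0.000441 + 6.56e-05) = 0.181
Q = 2.43, so δQ/Q = 0.181/2.43 = 0.0746.

0.0746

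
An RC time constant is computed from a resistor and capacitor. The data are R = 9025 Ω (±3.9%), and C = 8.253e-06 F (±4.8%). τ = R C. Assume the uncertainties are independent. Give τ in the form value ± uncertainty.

0.07448 ± 0.00461 s

For a monomial τ ∝ R, C, fractional errors add in quadrature:
  (1·δR/R)² = (1×0.0390)² = 0.00152;  (1·δC/C)² = (1×0.0480)² = 0.00230
δτ/τ = √(0.00383) = 0.0618
τ = 0.07448 s, so δτ = 0.0618 × 0.07448 = 0.00461 s.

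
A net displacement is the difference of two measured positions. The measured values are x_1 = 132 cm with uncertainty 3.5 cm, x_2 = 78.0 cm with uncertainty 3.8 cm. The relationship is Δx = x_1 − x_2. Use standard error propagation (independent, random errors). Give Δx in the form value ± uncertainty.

54.0 ± 5.17 cm

For a sum/difference, combine absolute errors in quadrature:
  (δx_1)² = 12.2;  (δx_2)² = 14.4
δΔx = √(26.7) = 5.17 cm
Δx = 54.0 cm.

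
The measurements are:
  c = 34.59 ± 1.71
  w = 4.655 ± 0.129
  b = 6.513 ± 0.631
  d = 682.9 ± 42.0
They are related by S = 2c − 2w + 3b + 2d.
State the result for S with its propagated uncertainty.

For a sum/difference, combine absolute errors in quadrature:
  (2·δc)² = 11.7;  (2·δw)² = 0.0666;  (3·δb)² = 3.58;  (2·δd)² = 7060
δS = √(7070) = 84.1
S = 1445.

1445 ± 84.1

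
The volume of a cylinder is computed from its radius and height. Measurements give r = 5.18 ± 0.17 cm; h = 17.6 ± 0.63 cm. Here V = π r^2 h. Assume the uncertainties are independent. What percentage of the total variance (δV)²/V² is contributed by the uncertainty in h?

(δV/V)² = (2·δr/r)² + (1·δh/h)²
  r term: (2×0.0328)² = 0.00431
  h term: (1×0.0358)² = 0.00128
Total = 0.00559. Share from h = 0.00128/0.00559 = 0.229.

22.9%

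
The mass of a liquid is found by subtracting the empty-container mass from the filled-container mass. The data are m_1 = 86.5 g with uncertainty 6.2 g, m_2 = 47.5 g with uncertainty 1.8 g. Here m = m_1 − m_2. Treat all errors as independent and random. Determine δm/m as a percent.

16.6%

Each term contributes (cᵢ δxᵢ)² to (δm)²:
  (δm_1)² = 38.4;  (δm_2)² = 3.24
δm = √(41.7) = 6.46 g
m = 39.0 g, so δm/m = 6.46/39.0 = 0.166.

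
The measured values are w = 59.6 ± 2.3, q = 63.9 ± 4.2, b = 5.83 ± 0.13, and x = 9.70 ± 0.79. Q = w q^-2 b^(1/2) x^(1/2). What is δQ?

Q is a product of powers, so relative uncertainties combine in quadrature:
  (1·δw/w)² = (1×0.0386)² = 0.00149;  (-2·δq/q)² = (-2×0.0657)² = 0.0173;  (½·δb/b)² = (0.5×0.0223)² = 0.000124;  (½·δx/x)² = (0.5×0.0814)² = 0.00166
δQ/Q = √(0.0206) = 0.143
Q = 0.110, so δQ = 0.143 × 0.110 = 0.0157.

0.0157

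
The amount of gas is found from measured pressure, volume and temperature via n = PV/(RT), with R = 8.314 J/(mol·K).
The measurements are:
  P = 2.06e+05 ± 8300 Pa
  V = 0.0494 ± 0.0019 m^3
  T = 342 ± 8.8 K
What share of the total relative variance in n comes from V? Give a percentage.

39.3%

(δn/n)² = (1·δP/P)² + (1·δV/V)² + (-1·δT/T)²
  P term: (1×0.0403)² = 0.00162
  V term: (1×0.0385)² = 0.00148
  T term: (-1×0.0257)² = 0.000662
Total = 0.00376. Share from V = 0.00148/0.00376 = 0.393.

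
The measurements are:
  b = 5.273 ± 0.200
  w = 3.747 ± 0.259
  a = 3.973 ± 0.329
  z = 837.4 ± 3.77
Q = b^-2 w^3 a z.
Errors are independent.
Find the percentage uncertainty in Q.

23.6%

Q is a product of powers, so relative uncertainties combine in quadrature:
  (-2·δb/b)² = (-2×0.0379)² = 0.00575;  (3·δw/w)² = (3×0.0691)² = 0.0430;  (1·δa/a)² = (1×0.0828)² = 0.00686;  (1·δz/z)² = (1×0.00450)² = 2.03e-05
δQ/Q = √(0.0556) = 0.236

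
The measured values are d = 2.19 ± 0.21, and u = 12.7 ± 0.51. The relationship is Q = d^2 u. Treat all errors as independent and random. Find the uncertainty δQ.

Q is a product of powers, so relative uncertainties combine in quadrature:
  (2·δd/d)² = (2×0.0959)² = 0.0368;  (1·δu/u)² = (1×0.0402)² = 0.00161
δQ/Q = √(0.0384) = 0.196
Q = 60.9, so δQ = 0.196 × 60.9 = 11.9.

11.9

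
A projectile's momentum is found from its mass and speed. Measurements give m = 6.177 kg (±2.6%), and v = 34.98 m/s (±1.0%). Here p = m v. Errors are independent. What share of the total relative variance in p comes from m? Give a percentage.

87.1%

(δp/p)² = (1·δm/m)² + (1·δv/v)²
  m term: (1×0.0260)² = 0.000676
  v term: (1×0.0100)² = 0.000100
Total = 0.000776. Share from m = 0.000676/0.000776 = 0.871.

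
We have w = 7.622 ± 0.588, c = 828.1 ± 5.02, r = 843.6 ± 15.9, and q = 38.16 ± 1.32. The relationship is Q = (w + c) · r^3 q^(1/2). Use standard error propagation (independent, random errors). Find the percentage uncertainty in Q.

Let u = w + c = 835.7. δu = √(δw² + δc²) = √(0.346 + 25.2) = 5.05, so δu/u = 0.00605.
Q is then a monomial in u, r, q:
δQ/Q = √((δu/u)² + (3·δr/r)² + (½·δq/q)²) = √(3.66e-05 + 0.00320 + 0.000299) = 0.0594

5.94%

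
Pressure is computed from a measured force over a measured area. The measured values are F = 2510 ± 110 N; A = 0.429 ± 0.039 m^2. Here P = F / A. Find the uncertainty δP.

590 Pa

Products/powers → add relative errors in quadrature, weighted by exponent:
  (1·δF/F)² = (1×0.0438)² = 0.00192;  (-1·δA/A)² = (-1×0.0909)² = 0.00826
δP/P = √(0.0102) = 0.101
P = 5850 Pa, so δP = 0.101 × 5850 = 590 Pa.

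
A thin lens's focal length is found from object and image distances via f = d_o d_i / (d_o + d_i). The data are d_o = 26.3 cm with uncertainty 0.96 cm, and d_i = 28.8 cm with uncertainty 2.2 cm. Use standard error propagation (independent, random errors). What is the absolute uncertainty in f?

∂f/∂d_o = (d_i/(d_o+d_i))² = 0.273;  ∂f/∂d_i = (d_o/(d_o+d_i))² = 0.228
δf = √((∂f/∂d_o · δd_o)² + (∂f/∂d_i · δd_i)²) = √(0.0688 + 0.251) = 0.566 cm

0.566 cm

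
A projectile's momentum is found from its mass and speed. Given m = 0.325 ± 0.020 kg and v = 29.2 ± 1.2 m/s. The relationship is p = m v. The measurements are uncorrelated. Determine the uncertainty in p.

For a monomial p ∝ m, v, fractional errors add in quadrature:
  (1·δm/m)² = (1×0.0615)² = 0.00379;  (1·δv/v)² = (1×0.0411)² = 0.00169
δp/p = √(0.00548) = 0.0740
p = 9.49 kg·m/s, so δp = 0.0740 × 9.49 = 0.702 kg·m/s.

0.702 kg·m/s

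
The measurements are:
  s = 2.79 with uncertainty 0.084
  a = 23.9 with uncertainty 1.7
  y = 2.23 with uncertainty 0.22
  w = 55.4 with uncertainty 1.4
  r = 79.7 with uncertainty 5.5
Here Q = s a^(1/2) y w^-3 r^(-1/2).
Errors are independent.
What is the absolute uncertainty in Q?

Products/powers → add relative errors in quadrature, weighted by exponent:
  (1·δs/s)² = (1×0.0301)² = 0.000906;  (½·δa/a)² = (0.5×0.0711)² = 0.00126;  (1·δy/y)² = (1×0.0987)² = 0.00973;  (-3·δw/w)² = (-3×0.0253)² = 0.00575;  (−½·δr/r)² = (-0.5×0.0690)² = 0.00119
δQ/Q = √(0.0188) = 0.137
Q = 2e-05, so δQ = 0.137 × 2e-05 = 2.75e-06.

2.75e-06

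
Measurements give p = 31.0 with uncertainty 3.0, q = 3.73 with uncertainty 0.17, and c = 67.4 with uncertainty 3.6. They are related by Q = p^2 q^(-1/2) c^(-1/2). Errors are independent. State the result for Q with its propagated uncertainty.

60.6 ± 11.9

Relative error in a monomial: (δQ/Q)² = Σ (nᵢ · δxᵢ/xᵢ)².
  (2·δp/p)² = (2×0.0968)² = 0.0375;  (−½·δq/q)² = (-0.5×0.0456)² = 0.000519;  (−½·δc/c)² = (-0.5×0.0534)² = 0.000713
δQ/Q = √(0.0387) = 0.197
Q = 60.6, so δQ = 0.197 × 60.6 = 11.9.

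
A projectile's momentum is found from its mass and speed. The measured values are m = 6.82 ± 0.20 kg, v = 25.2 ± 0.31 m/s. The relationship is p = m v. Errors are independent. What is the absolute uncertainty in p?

5.47 kg·m/s

p is a product of powers, so relative uncertainties combine in quadrature:
  (1·δm/m)² = (1×0.0293)² = 0.000860;  (1·δv/v)² = (1×0.0123)² = 0.000151
δp/p = √(0.00101) = 0.0318
p = 172 kg·m/s, so δp = 0.0318 × 172 = 5.47 kg·m/s.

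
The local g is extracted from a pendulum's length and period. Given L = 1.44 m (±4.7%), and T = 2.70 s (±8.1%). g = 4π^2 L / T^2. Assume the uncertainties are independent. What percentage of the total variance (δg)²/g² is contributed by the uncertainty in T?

(δg/g)² = (1·δL/L)² + (-2·δT/T)²
  L term: (1×0.0470)² = 0.00221
  T term: (-2×0.0810)² = 0.0262
Total = 0.0285. Share from T = 0.0262/0.0285 = 0.922.

92.2%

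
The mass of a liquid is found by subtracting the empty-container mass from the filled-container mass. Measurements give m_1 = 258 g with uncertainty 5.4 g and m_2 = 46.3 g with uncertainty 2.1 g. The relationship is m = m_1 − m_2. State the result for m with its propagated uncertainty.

212 ± 5.79 g

For a sum/difference, combine absolute errors in quadrature:
  (δm_1)² = 29.2;  (δm_2)² = 4.41
δm = √(33.6) = 5.79 g
m = 212 g.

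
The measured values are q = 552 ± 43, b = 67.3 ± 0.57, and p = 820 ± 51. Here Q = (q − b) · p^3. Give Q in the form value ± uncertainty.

(2.67 ± 0.552) × 10^11

Let u = q − b = 485. δu = √(δq² + δb²) = √(1850 + 0.325) = 43.0, so δu/u = 0.0887.
Q is then a monomial in u, p:
δQ/Q = √((δu/u)² + (3·δp/p)²) = √(0.00787 + 0.0348) = 0.207
Q = 2.67e+11, so δQ = 0.207 × 2.67e+11 = 5.52e+10.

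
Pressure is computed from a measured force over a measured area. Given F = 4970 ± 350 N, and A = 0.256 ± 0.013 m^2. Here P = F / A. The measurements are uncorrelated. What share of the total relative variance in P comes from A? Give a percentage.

(δP/P)² = (1·δF/F)² + (-1·δA/A)²
  F term: (1×0.0704)² = 0.00496
  A term: (-1×0.0508)² = 0.00258
Total = 0.00754. Share from A = 0.00258/0.00754 = 0.342.

34.2%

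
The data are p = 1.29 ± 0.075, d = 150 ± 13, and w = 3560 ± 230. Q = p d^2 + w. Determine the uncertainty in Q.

5310

Let h = p·d^2 = 29000. δh/h = √((1·δp/p)² + (2·δd/d)²) = √(0.00338 + 0.0300) = 0.183, so δh = 5310.
Q = h + w: δQ = √(δh² + δw²) = √(2.82e+07 + 52900) = 5310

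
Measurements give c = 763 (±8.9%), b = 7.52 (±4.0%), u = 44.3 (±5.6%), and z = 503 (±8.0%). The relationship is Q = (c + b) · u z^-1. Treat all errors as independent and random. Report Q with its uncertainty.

Let w = c + b = 771. δw = √(δc² + δb²) = √(4610 + 0.0905) = 67.9, so δw/w = 0.0881.
Q is then a monomial in w, u, z:
δQ/Q = √((δw/w)² + (1·δu/u)² + (-1·δz/z)²) = √(0.00777 + 0.00314 + 0.00640) = 0.132
Q = 67.9, so δQ = 0.132 × 67.9 = 8.93.

67.9 ± 8.93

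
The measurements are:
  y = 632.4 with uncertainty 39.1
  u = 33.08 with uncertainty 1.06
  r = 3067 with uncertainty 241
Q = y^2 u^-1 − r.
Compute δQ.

1560

Let p = y^2·u^-1 = 12090. δp/p = √((2·δy/y)² + (-1·δu/u)²) = √(0.0153 + 0.00103) = 0.128, so δp = 1540.
Q = p − r: δQ = √(δp² + δr²) = √(2.39e+06 + 58100) = 1560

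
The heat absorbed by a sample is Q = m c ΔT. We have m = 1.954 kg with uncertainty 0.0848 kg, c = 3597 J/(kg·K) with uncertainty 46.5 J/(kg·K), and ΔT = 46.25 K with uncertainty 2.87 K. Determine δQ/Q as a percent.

7.68%

Relative error in a monomial: (δQ/Q)² = Σ (nᵢ · δxᵢ/xᵢ)².
  (1·δm/m)² = (1×0.0434)² = 0.00188;  (1·δc/c)² = (1×0.0129)² = 0.000167;  (1·δΔT/ΔT)² = (1×0.0621)² = 0.00385
δQ/Q = √(0.00590) = 0.0768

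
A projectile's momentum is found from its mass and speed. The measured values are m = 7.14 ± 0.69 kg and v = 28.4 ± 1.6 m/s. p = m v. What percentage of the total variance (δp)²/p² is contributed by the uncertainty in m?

74.6%

(δp/p)² = (1·δm/m)² + (1·δv/v)²
  m term: (1×0.0966)² = 0.00934
  v term: (1×0.0563)² = 0.00317
Total = 0.0125. Share from m = 0.00934/0.0125 = 0.746.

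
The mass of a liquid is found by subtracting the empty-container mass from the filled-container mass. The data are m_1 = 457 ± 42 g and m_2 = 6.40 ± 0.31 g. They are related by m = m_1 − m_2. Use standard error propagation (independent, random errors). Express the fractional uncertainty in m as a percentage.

m is a linear combination, so absolute uncertainties add in quadrature:
  (δm_1)² = 1760;  (δm_2)² = 0.0961
δm = √(1760) = 42.0 g
m = 451 g, so δm/m = 42.0/451 = 0.0932.

9.32%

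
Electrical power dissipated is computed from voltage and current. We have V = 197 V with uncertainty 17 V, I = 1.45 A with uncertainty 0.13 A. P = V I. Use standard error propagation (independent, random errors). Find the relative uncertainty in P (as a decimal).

0.124

For a monomial P ∝ V, I, fractional errors add in quadrature:
  (1·δV/V)² = (1×0.0863)² = 0.00745;  (1·δI/I)² = (1×0.0897)² = 0.00804
δP/P = √(0.0155) = 0.124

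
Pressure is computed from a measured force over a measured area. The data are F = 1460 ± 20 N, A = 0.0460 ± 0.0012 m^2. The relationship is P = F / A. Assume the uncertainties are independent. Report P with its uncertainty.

Relative error in a monomial: (δP/P)² = Σ (nᵢ · δxᵢ/xᵢ)².
  (1·δF/F)² = (1×0.0137)² = 0.000188;  (-1·δA/A)² = (-1×0.0261)² = 0.000681
δP/P = √(0.000868) = 0.0295
P = 31700 Pa, so δP = 0.0295 × 31700 = 935 Pa.

31700 ± 935 Pa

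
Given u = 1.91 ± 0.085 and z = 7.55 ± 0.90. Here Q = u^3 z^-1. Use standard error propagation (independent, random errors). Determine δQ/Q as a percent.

17.9%

For a monomial Q ∝ u^3, z^-1, fractional errors add in quadrature:
  (3·δu/u)² = (3×0.0445)² = 0.0178;  (-1·δz/z)² = (-1×0.119)² = 0.0142
δQ/Q = √(0.0320) = 0.179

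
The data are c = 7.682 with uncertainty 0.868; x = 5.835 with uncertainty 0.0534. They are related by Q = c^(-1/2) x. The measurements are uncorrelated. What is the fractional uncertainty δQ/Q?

Since Q is a product/quotient, work with relative uncertainties:
  (−½·δc/c)² = (-0.5×0.113)² = 0.00319;  (1·δx/x)² = (1×0.00915)² = 8.38e-05
δQ/Q = √(0.00328) = 0.0572

0.0572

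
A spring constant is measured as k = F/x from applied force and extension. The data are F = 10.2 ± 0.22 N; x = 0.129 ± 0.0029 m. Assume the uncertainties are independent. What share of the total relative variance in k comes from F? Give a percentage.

47.9%

(δk/k)² = (1·δF/F)² + (-1·δx/x)²
  F term: (1×0.0216)² = 0.000465
  x term: (-1×0.0225)² = 0.000505
Total = 0.000971. Share from F = 0.000465/0.000971 = 0.479.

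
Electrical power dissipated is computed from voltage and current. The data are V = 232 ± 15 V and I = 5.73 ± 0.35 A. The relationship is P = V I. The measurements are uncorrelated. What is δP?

Relative error in a monomial: (δP/P)² = Σ (nᵢ · δxᵢ/xᵢ)².
  (1·δV/V)² = (1×0.0647)² = 0.00418;  (1·δI/I)² = (1×0.0611)² = 0.00373
δP/P = √(0.00791) = 0.0889
P = 1330 W, so δP = 0.0889 × 1330 = 118 W.

118 W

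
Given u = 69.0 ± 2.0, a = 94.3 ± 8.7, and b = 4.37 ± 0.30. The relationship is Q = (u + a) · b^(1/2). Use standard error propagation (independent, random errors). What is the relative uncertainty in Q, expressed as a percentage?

Let w = u + a = 163. δw = √(δu² + δa²) = √(4.00 + 75.7) = 8.93, so δw/w = 0.0547.
Q is then a monomial in w, b:
δQ/Q = √((δw/w)² + (½·δb/b)²) = √(0.00299 + 0.00118) = 0.0645

6.45%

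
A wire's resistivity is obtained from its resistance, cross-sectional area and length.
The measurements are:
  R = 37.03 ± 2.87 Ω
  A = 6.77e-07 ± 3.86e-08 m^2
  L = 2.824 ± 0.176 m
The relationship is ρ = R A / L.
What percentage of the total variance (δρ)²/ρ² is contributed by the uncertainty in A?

24.7%

(δρ/ρ)² = (1·δR/R)² + (1·δA/A)² + (-1·δL/L)²
  R term: (1×0.0775)² = 0.00601
  A term: (1×0.0570)² = 0.00325
  L term: (-1×0.0623)² = 0.00388
Total = 0.0131. Share from A = 0.00325/0.0131 = 0.247.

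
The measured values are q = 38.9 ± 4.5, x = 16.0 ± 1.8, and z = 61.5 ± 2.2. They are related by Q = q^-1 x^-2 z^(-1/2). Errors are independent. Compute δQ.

Products/powers → add relative errors in quadrature, weighted by exponent:
  (-1·δq/q)² = (-1×0.116)² = 0.0134;  (-2·δx/x)² = (-2×0.113)² = 0.0506;  (−½·δz/z)² = (-0.5×0.0358)² = 0.000320
δQ/Q = √(0.0643) = 0.254
Q = 1.28e-05, so δQ = 0.254 × 1.28e-05 = 3.25e-06.

3.25e-06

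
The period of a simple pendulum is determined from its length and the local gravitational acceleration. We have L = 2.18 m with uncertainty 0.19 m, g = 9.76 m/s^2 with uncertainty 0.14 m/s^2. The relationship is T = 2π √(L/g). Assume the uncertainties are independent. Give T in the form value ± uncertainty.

2.97 ± 0.131 s

T is a product of powers, so relative uncertainties combine in quadrature:
  (½·δL/L)² = (0.5×0.0872)² = 0.00190;  (−½·δg/g)² = (-0.5×0.0143)² = 5.14e-05
δT/T = √(0.00195) = 0.0442
T = 2.97 s, so δT = 0.0442 × 2.97 = 0.131 s.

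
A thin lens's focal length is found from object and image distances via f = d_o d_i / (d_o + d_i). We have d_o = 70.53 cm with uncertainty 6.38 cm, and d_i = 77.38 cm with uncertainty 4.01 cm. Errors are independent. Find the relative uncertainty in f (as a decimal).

∂f/∂d_o = (d_i/(d_o+d_i))² = 0.274;  ∂f/∂d_i = (d_o/(d_o+d_i))² = 0.227
δf = √((∂f/∂d_o · δd_o)² + (∂f/∂d_i · δd_i)²) = √(3.05 + 0.831) = 1.97 cm
f = 36.90 cm, so δf/f = 1.97/36.90 = 0.0534.

0.0534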